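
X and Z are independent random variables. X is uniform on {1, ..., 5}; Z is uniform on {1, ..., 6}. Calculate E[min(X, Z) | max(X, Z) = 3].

9/5

Outcomes with max(X, Z) = 3: (1,3), (2,3), (3,1), (3,2), (3,3), each with probability 1/30.
E[min(X, Z) | max(X, Z) = 3] = (1 + 2 + 1 + 2 + 3) / 5 = 9/5.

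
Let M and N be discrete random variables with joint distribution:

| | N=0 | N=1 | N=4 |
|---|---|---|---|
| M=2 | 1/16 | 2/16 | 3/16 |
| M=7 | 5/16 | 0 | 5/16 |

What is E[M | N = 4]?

41/8

P(N = 4) = 1/2.
Summing M·P(M=x,N=y) over the conditioning event gives 41/16.
E[M | N = 4] = (41/16) / (1/2) = 41/8.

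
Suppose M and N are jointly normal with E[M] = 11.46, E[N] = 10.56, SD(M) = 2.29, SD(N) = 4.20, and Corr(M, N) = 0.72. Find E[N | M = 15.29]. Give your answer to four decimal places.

15.6176

For a bivariate normal, E[N | M=x] = μ_N + ρ·(σ_N/σ_M)·(x − μ_M).
E[N | M=15.29] = 10.56 + (0.72)·(4.20/2.29)·(15.29 − (11.46)) = 10.56 + (1.32052)·(3.83) = 15.6176.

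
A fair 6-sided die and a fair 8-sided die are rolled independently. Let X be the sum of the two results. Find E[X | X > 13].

P(X > 13) = 1/48.
Σ over the event: 14·1/48 = 7/24.
E[X | X > 13] = (7/24) / (1/48) = 14.

14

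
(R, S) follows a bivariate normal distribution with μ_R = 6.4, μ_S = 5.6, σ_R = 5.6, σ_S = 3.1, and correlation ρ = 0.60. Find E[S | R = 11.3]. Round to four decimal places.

7.2275

For a bivariate normal, E[S | R=x] = μ_S + ρ·(σ_S/σ_R)·(x − μ_R).
E[S | R=11.3] = 5.6 + (0.60)·(3.1/5.6)·(11.3 − (6.4)) = 5.6 + (0.33214)·(4.9) = 7.2275.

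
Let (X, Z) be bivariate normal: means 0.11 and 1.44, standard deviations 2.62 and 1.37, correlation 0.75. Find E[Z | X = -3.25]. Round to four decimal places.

For a bivariate normal, E[Z | X=x] = μ_Z + ρ·(σ_Z/σ_X)·(x − μ_X).
E[Z | X=-3.25] = 1.44 + (0.75)·(1.37/2.62)·(-3.25 − (0.11)) = 1.44 + (0.39218)·(-3.36) = 0.1223.

0.1223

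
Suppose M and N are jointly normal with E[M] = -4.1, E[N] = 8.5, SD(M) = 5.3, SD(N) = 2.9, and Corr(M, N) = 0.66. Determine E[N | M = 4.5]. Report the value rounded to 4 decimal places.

11.6057

For a bivariate normal, E[N | M=x] = μ_N + ρ·(σ_N/σ_M)·(x − μ_M).
E[N | M=4.5] = 8.5 + (0.66)·(2.9/5.3)·(4.5 − (-4.1)) = 8.5 + (0.36113)·(8.6) = 11.6057.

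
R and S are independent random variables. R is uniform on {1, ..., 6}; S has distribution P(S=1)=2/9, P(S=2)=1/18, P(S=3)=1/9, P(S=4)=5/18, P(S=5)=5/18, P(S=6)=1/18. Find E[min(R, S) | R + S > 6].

P(R + S > 6) = 7/12.
Summing min(R,S)·P(x,y) over outcomes with R + S > 6 gives 217/108.
E[min(R, S) | R + S > 6] = (217/108) / (7/12) = 31/9.

31/9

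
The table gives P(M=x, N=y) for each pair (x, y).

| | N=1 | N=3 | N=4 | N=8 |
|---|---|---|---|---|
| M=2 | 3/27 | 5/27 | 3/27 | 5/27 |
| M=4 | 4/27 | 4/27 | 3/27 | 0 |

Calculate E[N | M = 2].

P(M = 2) = 16/27.
Summing N·P(M=x,N=y) over the conditioning event gives 70/27.
E[N | M = 2] = (70/27) / (16/27) = 35/8.

35/8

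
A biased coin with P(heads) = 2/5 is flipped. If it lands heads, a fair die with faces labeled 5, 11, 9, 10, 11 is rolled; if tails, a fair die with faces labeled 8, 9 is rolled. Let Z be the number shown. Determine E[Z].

E[Z | heads] = (5+11+9+10+11)/5 = 46/5.
E[Z | tails] = (8+9)/2 = 17/2.
E[Z] = (2/5)·(46/5) + (3/5)·(17/2) = 439/50.

439/50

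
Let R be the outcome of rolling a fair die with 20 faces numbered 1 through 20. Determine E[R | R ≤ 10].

11/2

Given R ≤ 10, R is equally likely to be any of {1, 2, 3, 4, 5, 6, 7, 8, 9, 10}.
E[R | R ≤ 10] = (1 + 2 + 3 + 4 + 5 + 6 + 7 + 8 + 9 + 10) / 10 = 11/2.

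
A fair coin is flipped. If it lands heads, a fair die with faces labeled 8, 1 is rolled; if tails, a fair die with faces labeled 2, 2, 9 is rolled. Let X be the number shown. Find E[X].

53/12

E[X | heads] = (8+1)/2 = 9/2.
E[X | tails] = (2+2+9)/3 = 13/3.
By the law of total expectation,
E[X] = (1/2)·(9/2) + (1/2)·(13/3) = 53/12.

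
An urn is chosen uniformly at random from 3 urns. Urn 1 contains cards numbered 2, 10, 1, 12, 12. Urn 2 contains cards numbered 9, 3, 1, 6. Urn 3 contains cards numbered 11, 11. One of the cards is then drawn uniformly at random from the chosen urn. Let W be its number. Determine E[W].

E[W | urn 1] = (2+10+1+12+12)/5 = 37/5.
E[W | urn 2] = (9+3+1+6)/4 = 19/4.
E[W | urn 3] = (11+11)/2 = 11.
E[W] = (1/3)·(37/5) + (1/3)·(19/4) + (1/3)·(11) = 463/60.

463/60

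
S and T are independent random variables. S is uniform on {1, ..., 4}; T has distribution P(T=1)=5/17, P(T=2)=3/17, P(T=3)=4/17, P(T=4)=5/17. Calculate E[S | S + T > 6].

P(S + T > 6) = 7/34.
Summing S·P(x,y) over outcomes with S + T > 6 gives 3/4.
E[S | S + T > 6] = (3/4) / (7/34) = 51/14.

51/14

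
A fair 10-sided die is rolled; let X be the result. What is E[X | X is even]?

Given X is even, X is equally likely to be any of {2, 4, 6, 8, 10}.
E[X | X is even] = (2 + 4 + 6 + 8 + 10) / 5 = 6.

6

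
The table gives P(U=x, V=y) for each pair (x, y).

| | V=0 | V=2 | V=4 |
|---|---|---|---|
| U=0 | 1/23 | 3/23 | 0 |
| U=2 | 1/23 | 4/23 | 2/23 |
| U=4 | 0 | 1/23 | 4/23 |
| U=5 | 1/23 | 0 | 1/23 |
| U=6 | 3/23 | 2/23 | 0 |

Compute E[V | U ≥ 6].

P(U ≥ 6) = 5/23.
Σ V·P over the event = 0·(3/23) + 2·(2/23) = 4/23.
E[V | U ≥ 6] = (4/23) / (5/23) = 4/5.

4/5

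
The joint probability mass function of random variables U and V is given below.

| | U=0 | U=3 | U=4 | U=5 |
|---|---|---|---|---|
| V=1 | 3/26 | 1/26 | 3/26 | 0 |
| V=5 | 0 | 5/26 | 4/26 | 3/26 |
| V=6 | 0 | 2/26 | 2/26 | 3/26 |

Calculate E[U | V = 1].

15/7

P(V = 1) = 7/26.
Σ U·P over the event = 0·(3/26) + 3·(1/26) + 4·(3/26) = 15/26.
E[U | V = 1] = (15/26) / (7/26) = 15/7.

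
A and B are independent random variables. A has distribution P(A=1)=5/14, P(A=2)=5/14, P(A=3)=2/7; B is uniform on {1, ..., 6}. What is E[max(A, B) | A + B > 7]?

P(A + B > 7) = 13/84.
Summing max(A,B)·P(x,y) over outcomes with A + B > 7 gives 37/42.
E[max(A, B) | A + B > 7] = (37/42) / (13/84) = 74/13.

74/13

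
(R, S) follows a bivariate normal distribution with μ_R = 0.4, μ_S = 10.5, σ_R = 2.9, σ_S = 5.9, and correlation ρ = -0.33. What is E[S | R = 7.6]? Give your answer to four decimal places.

5.6661

The regression of S on R has slope ρ·σ_S/σ_R and passes through (μ_R, μ_S).
E[S | R=7.6] = 10.5 + (-0.33)·(5.9/2.9)·(7.6 − (0.4)) = 10.5 + (-0.67138)·(7.2) = 5.6661.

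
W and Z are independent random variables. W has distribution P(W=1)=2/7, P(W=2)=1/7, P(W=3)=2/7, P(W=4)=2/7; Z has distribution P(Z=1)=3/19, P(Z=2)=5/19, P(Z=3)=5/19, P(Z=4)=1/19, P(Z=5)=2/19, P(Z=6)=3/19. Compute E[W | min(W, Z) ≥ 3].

7/2

P(min(W, Z) ≥ 3) = 44/133.
Summing W·P(x,y) over outcomes with min(W, Z) ≥ 3 gives 22/19.
E[W | min(W, Z) ≥ 3] = (22/19) / (44/133) = 7/2.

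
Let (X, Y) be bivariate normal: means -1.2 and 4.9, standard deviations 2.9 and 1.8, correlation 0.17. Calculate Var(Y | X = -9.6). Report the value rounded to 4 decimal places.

Var(Y | X=x) = (1 − ρ²)·σ_Y².
Var(Y | X=-9.6) = (1.8)²·(1 − (0.17)²) = 3.24·0.9711 = 3.1464.

3.1464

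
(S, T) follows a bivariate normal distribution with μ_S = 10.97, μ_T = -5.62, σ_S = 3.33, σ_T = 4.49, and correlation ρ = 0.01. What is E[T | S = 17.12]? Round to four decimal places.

-5.5371

The regression of T on S has slope ρ·σ_T/σ_S and passes through (μ_S, μ_T).
E[T | S=17.12] = -5.62 + (0.01)·(4.49/3.33)·(17.12 − (10.97)) = -5.62 + (0.013483)·(6.15) = -5.5371.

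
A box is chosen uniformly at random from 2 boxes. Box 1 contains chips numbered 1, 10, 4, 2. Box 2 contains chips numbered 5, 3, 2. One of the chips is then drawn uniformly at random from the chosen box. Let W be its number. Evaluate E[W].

E[W | box 1] = (1+10+4+2)/4 = 17/4.
E[W | box 2] = (5+3+2)/3 = 10/3.
E[W] = (1/2)·(17/4) + (1/2)·(10/3) = 91/24.

91/24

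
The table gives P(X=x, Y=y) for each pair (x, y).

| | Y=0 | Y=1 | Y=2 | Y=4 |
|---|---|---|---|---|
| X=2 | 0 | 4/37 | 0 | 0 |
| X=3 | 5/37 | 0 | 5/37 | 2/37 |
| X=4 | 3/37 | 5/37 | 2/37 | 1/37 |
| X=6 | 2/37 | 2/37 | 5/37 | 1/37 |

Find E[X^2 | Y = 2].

P(Y = 2) = 12/37.
Σ X^2·P over the event = 9·(5/37) + 16·(2/37) + 36·(5/37) = 257/37.
E[X^2 | Y = 2] = (257/37) / (12/37) = 257/12.

257/12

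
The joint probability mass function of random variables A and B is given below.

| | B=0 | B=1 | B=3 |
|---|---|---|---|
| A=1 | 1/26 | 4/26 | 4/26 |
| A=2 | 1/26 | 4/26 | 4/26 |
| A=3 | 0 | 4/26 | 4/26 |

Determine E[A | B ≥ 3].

2

P(B ≥ 3) = 6/13.
Σ A·P over the event = 1·(4/26) + 2·(4/26) + 3·(4/26) = 12/13.
E[A | B ≥ 3] = (12/13) / (6/13) = 2.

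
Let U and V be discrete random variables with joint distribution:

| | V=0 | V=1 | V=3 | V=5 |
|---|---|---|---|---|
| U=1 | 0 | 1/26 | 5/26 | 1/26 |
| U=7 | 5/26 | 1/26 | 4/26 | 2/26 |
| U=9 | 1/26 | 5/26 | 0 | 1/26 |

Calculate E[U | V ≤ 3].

P(V ≤ 3) = 11/13.
Σ U·P over the event = 1·(1/26) + 1·(5/26) + 7·(5/26) + 7·(1/26) + 7·(4/26) + 9·(1/26) + 9·(5/26) = 5.
E[U | V ≤ 3] = (5) / (11/13) = 65/11.

65/11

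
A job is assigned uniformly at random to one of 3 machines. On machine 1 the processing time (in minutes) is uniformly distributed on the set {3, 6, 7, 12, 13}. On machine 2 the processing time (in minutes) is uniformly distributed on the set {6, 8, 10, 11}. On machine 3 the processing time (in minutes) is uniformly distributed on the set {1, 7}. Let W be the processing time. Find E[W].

419/60

E[W | machine 1] = (3+6+7+12+13)/5 = 41/5.
E[W | machine 2] = (6+8+10+11)/4 = 35/4.
E[W | machine 3] = (1+7)/2 = 4.
E[W] = (1/3)·(41/5) + (1/3)·(35/4) + (1/3)·(4) = 419/60.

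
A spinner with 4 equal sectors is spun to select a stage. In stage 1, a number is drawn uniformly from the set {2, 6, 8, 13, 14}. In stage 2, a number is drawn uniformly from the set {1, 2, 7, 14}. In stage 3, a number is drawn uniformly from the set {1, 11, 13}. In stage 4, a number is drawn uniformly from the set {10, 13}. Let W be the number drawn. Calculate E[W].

1033/120

E[W | stage 1] = (2+6+8+13+14)/5 = 43/5.
E[W | stage 2] = (1+2+7+14)/4 = 6.
E[W | stage 3] = (1+11+13)/3 = 25/3.
E[W | stage 4] = (10+13)/2 = 23/2.
By the law of total expectation,
E[W] = (1/4)·(43/5) + (1/4)·(6) + (1/4)·(25/3) + (1/4)·(23/2) = 1033/120.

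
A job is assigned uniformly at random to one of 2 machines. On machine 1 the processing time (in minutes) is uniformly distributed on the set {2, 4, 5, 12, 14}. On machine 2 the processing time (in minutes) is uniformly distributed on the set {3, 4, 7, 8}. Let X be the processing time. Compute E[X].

E[X | machine 1] = (2+4+5+12+14)/5 = 37/5.
E[X | machine 2] = (3+4+7+8)/4 = 11/2.
E[X] = (1/2)·(37/5) + (1/2)·(11/2) = 129/20.

129/20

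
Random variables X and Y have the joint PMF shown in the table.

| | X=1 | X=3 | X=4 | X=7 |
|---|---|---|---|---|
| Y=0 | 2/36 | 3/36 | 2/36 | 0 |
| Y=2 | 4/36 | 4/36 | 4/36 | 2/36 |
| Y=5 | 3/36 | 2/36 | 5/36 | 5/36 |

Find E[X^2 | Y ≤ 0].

P(Y ≤ 0) = 7/36.
Σ X^2·P over the event = 1·(2/36) + 9·(3/36) + 16·(2/36) = 61/36.
E[X^2 | Y ≤ 0] = (61/36) / (7/36) = 61/7.

61/7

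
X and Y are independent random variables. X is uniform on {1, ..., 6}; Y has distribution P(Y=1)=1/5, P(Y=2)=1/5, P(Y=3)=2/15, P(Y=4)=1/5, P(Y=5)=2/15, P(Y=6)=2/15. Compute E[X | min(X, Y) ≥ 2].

4

P(min(X, Y) ≥ 2) = 2/3.
Summing X·P(x,y) over outcomes with min(X, Y) ≥ 2 gives 8/3.
E[X | min(X, Y) ≥ 2] = (8/3) / (2/3) = 4.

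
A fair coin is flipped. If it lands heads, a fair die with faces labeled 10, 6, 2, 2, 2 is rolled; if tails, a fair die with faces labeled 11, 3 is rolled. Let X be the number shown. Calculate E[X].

E[X | heads] = (10+6+2+2+2)/5 = 22/5.
E[X | tails] = (11+3)/2 = 7.
By the law of total expectation,
E[X] = (1/2)·(22/5) + (1/2)·(7) = 57/10.

57/10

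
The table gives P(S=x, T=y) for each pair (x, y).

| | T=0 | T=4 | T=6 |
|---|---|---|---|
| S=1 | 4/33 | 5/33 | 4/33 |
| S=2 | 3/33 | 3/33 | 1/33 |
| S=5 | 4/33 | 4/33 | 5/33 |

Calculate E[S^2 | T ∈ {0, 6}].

P(T ∈ {0, 6}) = 7/11.
Σ S^2·P over the event = 1·(4/33) + 1·(4/33) + 4·(3/33) + 4·(1/33) + 25·(4/33) + 25·(5/33) = 83/11.
E[S^2 | T ∈ {0, 6}] = (83/11) / (7/11) = 83/7.

83/7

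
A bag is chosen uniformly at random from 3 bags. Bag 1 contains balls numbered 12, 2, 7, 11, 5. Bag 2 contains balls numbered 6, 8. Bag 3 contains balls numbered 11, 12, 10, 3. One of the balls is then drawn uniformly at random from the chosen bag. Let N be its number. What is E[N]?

39/5

E[N | bag 1] = (12+2+7+11+5)/5 = 37/5.
E[N | bag 2] = (6+8)/2 = 7.
E[N | bag 3] = (11+12+10+3)/4 = 9.
E[N] = (1/3)·(37/5) + (1/3)·(7) + (1/3)·(9) = 39/5.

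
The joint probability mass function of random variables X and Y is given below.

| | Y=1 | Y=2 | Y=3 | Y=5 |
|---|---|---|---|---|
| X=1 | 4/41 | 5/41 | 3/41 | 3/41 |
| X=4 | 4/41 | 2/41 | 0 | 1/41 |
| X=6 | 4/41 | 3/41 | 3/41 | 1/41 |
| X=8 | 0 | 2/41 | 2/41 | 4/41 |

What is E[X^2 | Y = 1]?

P(Y = 1) = 12/41.
Σ X^2·P over the event = 1·(4/41) + 16·(4/41) + 36·(4/41) = 212/41.
E[X^2 | Y = 1] = (212/41) / (12/41) = 53/3.

53/3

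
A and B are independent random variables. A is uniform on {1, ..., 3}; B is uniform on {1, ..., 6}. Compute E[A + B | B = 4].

Outcomes with B = 4: (1,4), (2,4), (3,4), each with probability 1/18.
E[A + B | B = 4] = (5 + 6 + 7) / 3 = 6.

6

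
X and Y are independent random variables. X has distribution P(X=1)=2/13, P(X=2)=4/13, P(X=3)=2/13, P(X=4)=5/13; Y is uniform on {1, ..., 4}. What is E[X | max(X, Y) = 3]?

7/3

P(max(X, Y) = 3) = 3/13.
Summing X·P(x,y) over outcomes with max(X, Y) = 3 gives 7/13.
E[X | max(X, Y) = 3] = (7/13) / (3/13) = 7/3.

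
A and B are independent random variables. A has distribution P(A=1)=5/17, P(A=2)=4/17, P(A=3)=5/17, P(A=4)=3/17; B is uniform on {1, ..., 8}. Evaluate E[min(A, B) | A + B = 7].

37/17

P(A + B = 7) = 1/8.
Summing min(A,B)·P(x,y) over outcomes with A + B = 7 gives 37/136.
E[min(A, B) | A + B = 7] = (37/136) / (1/8) = 37/17.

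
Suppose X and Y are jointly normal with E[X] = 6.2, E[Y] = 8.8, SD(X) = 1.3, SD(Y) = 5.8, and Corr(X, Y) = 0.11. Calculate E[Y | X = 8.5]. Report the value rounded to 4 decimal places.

9.9288

The regression of Y on X has slope ρ·σ_Y/σ_X and passes through (μ_X, μ_Y).
E[Y | X=8.5] = 8.8 + (0.11)·(5.8/1.3)·(8.5 − (6.2)) = 8.8 + (0.49077)·(2.3) = 9.9288.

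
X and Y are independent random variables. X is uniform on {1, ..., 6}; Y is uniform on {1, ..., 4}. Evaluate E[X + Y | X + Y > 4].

P(X + Y > 4) = 3/4.
Summing (X+Y)·P(x,y) over outcomes with X + Y > 4 gives 31/6.
E[X + Y | X + Y > 4] = (31/6) / (3/4) = 62/9.

62/9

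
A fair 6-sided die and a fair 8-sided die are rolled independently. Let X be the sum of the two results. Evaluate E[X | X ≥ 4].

376/45

P(X ≥ 4) = 15/16.
E[X | X ≥ 4] = (47/6) / (15/16) = 376/45.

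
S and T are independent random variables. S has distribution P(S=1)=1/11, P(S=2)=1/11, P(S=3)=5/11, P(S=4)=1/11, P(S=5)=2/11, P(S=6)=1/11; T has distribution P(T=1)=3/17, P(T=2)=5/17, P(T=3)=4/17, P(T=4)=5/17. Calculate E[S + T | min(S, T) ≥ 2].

P(min(S, T) ≥ 2) = 140/187.
Summing (S+T)·P(x,y) over outcomes with min(S, T) ≥ 2 gives 938/187.
E[S + T | min(S, T) ≥ 2] = (938/187) / (140/187) = 67/10.

67/10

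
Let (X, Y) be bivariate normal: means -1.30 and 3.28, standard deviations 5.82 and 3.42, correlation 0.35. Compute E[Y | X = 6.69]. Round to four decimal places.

4.9233

The regression of Y on X has slope ρ·σ_Y/σ_X and passes through (μ_X, μ_Y).
E[Y | X=6.69] = 3.28 + (0.35)·(3.42/5.82)·(6.69 − (-1.30)) = 3.28 + (0.20567)·(7.99) = 4.9233.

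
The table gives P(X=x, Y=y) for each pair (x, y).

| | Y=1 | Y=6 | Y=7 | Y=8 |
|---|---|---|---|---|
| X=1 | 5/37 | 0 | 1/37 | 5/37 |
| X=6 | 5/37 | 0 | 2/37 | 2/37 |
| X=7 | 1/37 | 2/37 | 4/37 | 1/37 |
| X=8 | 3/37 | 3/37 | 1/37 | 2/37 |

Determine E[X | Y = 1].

P(Y = 1) = 14/37.
Σ X·P over the event = 1·(5/37) + 6·(5/37) + 7·(1/37) + 8·(3/37) = 66/37.
E[X | Y = 1] = (66/37) / (14/37) = 33/7.

33/7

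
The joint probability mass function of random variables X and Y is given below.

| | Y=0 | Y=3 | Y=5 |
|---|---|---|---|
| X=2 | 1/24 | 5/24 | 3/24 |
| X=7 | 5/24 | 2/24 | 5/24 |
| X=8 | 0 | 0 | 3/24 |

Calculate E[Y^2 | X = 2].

40/3

P(X = 2) = 3/8.
Σ Y^2·P over the event = 0·(1/24) + 9·(5/24) + 25·(3/24) = 5.
E[Y^2 | X = 2] = (5) / (3/8) = 40/3.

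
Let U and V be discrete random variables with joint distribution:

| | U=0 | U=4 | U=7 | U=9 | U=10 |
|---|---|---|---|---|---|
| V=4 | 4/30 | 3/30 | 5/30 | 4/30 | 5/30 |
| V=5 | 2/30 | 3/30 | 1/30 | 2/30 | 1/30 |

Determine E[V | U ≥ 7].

P(U ≥ 7) = 3/5.
Σ V·P over the event = 4·(5/30) + 5·(1/30) + 4·(4/30) + 5·(2/30) + 4·(5/30) + 5·(1/30) = 38/15.
E[V | U ≥ 7] = (38/15) / (3/5) = 38/9.

38/9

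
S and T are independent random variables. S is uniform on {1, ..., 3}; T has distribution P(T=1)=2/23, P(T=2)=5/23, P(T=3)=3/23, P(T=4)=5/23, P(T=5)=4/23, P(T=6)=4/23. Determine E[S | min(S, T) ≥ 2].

5/2

P(min(S, T) ≥ 2) = 14/23.
Summing S·P(x,y) over outcomes with min(S, T) ≥ 2 gives 35/23.
E[S | min(S, T) ≥ 2] = (35/23) / (14/23) = 5/2.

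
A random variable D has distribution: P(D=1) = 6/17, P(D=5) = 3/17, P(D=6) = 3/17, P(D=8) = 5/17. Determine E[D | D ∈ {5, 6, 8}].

73/11

P(D ∈ {5, 6, 8}) = 11/17.
Σ over the event: 5·3/17 + 6·3/17 + 8·5/17 = 73/17.
E[D | D ∈ {5, 6, 8}] = (73/17) / (11/17) = 73/11.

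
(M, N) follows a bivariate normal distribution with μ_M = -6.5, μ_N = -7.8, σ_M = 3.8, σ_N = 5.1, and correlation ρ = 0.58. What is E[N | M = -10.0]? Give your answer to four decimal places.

-10.5245

The regression of N on M has slope ρ·σ_N/σ_M and passes through (μ_M, μ_N).
E[N | M=-10.0] = -7.8 + (0.58)·(5.1/3.8)·(-10.0 − (-6.5)) = -7.8 + (0.77842)·(-3.5) = -10.5245.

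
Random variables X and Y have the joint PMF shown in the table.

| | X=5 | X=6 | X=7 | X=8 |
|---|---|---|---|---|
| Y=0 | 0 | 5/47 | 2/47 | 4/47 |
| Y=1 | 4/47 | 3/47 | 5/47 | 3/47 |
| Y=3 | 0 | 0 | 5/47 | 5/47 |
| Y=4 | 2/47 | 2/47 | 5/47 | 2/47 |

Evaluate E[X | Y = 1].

P(Y = 1) = 15/47.
Σ X·P over the event = 5·(4/47) + 6·(3/47) + 7·(5/47) + 8·(3/47) = 97/47.
E[X | Y = 1] = (97/47) / (15/47) = 97/15.

97/15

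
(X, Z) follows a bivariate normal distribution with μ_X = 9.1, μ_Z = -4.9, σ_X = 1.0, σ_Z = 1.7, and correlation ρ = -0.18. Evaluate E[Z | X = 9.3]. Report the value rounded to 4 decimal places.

E[Z | X=x] = μ_Z + ρ(σ_Z/σ_X)(x − μ_X) for jointly normal variables.
E[Z | X=9.3] = -4.9 + (-0.18)·(1.7/1.0)·(9.3 − (9.1)) = -4.9 + (-0.306)·(0.2) = -4.9612.

-4.9612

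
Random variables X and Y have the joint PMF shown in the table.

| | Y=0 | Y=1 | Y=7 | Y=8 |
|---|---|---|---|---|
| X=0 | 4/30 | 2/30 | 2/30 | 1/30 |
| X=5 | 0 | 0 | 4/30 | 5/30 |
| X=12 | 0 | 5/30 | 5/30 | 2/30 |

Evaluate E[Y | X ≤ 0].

8/3

P(X ≤ 0) = 3/10.
Σ Y·P over the event = 0·(4/30) + 1·(2/30) + 7·(2/30) + 8·(1/30) = 4/5.
E[Y | X ≤ 0] = (4/5) / (3/10) = 8/3.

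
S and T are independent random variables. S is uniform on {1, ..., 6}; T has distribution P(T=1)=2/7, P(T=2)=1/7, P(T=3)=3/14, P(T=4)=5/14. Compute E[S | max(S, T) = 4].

P(max(S, T) = 4) = 29/84.
Summing S·P(x,y) over outcomes with max(S, T) = 4 gives 43/42.
E[S | max(S, T) = 4] = (43/42) / (29/84) = 86/29.

86/29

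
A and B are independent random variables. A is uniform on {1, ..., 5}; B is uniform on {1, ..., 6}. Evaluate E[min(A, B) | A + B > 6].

P(A + B > 6) = 1/2.
Summing min(A,B)·P(x,y) over outcomes with A + B > 6 gives 8/5.
E[min(A, B) | A + B > 6] = (8/5) / (1/2) = 16/5.

16/5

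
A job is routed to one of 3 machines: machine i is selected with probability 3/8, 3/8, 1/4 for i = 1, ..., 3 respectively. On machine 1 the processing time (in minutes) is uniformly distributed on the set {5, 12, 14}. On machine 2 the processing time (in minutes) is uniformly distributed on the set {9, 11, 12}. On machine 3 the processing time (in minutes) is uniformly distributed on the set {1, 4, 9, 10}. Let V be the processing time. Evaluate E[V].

75/8

E[V | machine 1] = (5+12+14)/3 = 31/3.
E[V | machine 2] = (9+11+12)/3 = 32/3.
E[V | machine 3] = (1+4+9+10)/4 = 6.
By the law of total expectation,
E[V] = (3/8)·(31/3) + (3/8)·(32/3) + (1/4)·(6) = 75/8.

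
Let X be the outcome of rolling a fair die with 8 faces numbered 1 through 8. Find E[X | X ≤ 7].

4

Given X ≤ 7, X is equally likely to be any of {1, 2, 3, 4, 5, 6, 7}.
E[X | X ≤ 7] = (1 + 2 + 3 + 4 + 5 + 6 + 7) / 7 = 4.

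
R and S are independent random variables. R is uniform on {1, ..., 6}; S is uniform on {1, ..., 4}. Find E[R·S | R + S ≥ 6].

25/2

P(R + S ≥ 6) = 7/12.
Summing RS·P(x,y) over outcomes with R + S ≥ 6 gives 175/24.
E[R·S | R + S ≥ 6] = (175/24) / (7/12) = 25/2.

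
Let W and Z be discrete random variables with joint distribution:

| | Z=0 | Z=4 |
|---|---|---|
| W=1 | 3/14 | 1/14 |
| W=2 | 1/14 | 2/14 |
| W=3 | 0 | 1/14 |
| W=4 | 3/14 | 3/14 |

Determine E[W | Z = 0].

P(Z = 0) = 1/2.
Σ W·P over the event = 1·(3/14) + 2·(1/14) + 4·(3/14) = 17/14.
E[W | Z = 0] = (17/14) / (1/2) = 17/7.

17/7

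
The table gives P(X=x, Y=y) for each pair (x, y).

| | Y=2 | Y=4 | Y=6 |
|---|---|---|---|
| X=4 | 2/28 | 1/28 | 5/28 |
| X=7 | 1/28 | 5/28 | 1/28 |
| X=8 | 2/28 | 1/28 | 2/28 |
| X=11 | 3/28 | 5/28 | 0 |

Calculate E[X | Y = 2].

8

P(Y = 2) = 2/7.
Σ X·P over the event = 4·(2/28) + 7·(1/28) + 8·(2/28) + 11·(3/28) = 16/7.
E[X | Y = 2] = (16/7) / (2/7) = 8.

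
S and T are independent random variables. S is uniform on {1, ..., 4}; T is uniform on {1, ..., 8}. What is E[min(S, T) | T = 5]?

5/2

Outcomes with T = 5: (1,5), (2,5), (3,5), (4,5), each with probability 1/32.
E[min(S, T) | T = 5] = (1 + 2 + 3 + 4) / 4 = 5/2.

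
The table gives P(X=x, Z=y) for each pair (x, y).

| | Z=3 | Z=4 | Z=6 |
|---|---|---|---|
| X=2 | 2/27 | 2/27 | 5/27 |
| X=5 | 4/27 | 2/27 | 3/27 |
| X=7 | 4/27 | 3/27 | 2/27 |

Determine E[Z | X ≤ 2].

44/9

P(X ≤ 2) = 1/3.
Summing Z·P(X=x,Z=y) over the conditioning event gives 44/27.
E[Z | X ≤ 2] = (44/27) / (1/3) = 44/9.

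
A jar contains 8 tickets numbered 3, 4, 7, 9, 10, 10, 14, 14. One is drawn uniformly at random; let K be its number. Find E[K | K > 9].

12

P(K > 9) = 1/2.
Σ over the event: 10·1/4 + 14·1/4 = 6.
E[K | K > 9] = (6) / (1/2) = 12.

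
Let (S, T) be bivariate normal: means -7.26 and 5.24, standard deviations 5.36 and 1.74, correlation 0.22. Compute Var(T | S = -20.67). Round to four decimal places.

2.8811

Var(T | S=x) = (1 − ρ²)·σ_T².
Var(T | S=-20.67) = (1.74)²·(1 − (0.22)²) = 3.0276·0.9516 = 2.8811.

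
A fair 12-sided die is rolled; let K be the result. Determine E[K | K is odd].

Given K is odd, K is equally likely to be any of {1, 3, 5, 7, 9, 11}.
E[K | K is odd] = (1 + 3 + 5 + 7 + 9 + 11) / 6 = 6.

6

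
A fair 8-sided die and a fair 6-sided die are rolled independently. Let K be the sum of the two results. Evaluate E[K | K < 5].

P(K < 5) = 1/8.
Σ over the event: 2·1/48 + 3·1/24 + 4·1/16 = 5/12.
E[K | K < 5] = (5/12) / (1/8) = 10/3.

10/3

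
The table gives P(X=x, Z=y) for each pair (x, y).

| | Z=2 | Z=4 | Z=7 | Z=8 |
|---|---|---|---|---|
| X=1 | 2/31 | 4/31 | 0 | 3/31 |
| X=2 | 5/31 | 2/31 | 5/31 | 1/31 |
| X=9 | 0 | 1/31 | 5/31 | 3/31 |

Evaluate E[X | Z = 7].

P(Z = 7) = 10/31.
Σ X·P over the event = 2·(5/31) + 9·(5/31) = 55/31.
E[X | Z = 7] = (55/31) / (10/31) = 11/2.

11/2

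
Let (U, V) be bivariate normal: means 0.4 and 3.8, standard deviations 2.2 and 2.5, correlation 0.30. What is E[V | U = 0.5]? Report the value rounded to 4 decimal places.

3.8341

E[V | U=x] = μ_V + ρ(σ_V/σ_U)(x − μ_U) for jointly normal variables.
E[V | U=0.5] = 3.8 + (0.30)·(2.5/2.2)·(0.5 − (0.4)) = 3.8 + (0.34091)·(0.1) = 3.8341.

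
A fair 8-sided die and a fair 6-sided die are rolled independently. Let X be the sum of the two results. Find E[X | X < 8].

P(X < 8) = 7/16.
Σ over the event: 2·1/48 + 3·1/24 + 4·1/16 + 5·1/12 + 6·5/48 + 7·1/8 = 7/3.
E[X | X < 8] = (7/3) / (7/16) = 16/3.

16/3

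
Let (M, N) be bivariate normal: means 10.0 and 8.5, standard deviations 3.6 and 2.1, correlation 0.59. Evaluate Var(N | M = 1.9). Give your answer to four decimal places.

2.8749

The conditional variance in a bivariate normal is σ_N²(1 − ρ²), independent of x.
Var(N | M=1.9) = (2.1)²·(1 − (0.59)²) = 4.41·0.6519 = 2.8749.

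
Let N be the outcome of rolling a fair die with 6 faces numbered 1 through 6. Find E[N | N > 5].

6

Given N > 5, N is equally likely to be any of {6}.
E[N | N > 5] = (6) / 1 = 6.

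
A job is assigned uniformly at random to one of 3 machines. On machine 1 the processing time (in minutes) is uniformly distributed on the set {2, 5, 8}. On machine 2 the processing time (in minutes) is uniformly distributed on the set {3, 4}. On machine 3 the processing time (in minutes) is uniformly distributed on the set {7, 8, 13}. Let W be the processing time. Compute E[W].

E[W | machine 1] = (2+5+8)/3 = 5.
E[W | machine 2] = (3+4)/2 = 7/2.
E[W | machine 3] = (7+8+13)/3 = 28/3.
E[W] = (1/3)·(5) + (1/3)·(7/2) + (1/3)·(28/3) = 107/18.

107/18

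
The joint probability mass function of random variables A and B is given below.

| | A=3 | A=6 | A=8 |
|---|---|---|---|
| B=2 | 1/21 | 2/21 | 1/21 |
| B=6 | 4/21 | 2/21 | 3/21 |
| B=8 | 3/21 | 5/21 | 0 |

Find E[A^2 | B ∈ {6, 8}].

507/17

P(B ∈ {6, 8}) = 17/21.
Summing A^2·P(A=x,B=y) over the conditioning event gives 169/7.
E[A^2 | B ∈ {6, 8}] = (169/7) / (17/21) = 507/17.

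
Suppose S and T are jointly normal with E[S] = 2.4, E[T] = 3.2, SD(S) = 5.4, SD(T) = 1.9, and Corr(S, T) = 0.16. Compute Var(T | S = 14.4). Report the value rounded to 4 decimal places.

For a bivariate normal, Var(T | S=x) = σ_T²(1 − ρ²).
Var(T | S=14.4) = (1.9)²·(1 − (0.16)²) = 3.61·0.9744 = 3.5176.

3.5176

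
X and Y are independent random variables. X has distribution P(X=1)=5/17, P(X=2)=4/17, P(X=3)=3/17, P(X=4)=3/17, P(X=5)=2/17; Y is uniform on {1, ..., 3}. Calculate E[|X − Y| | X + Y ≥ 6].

9/5

P(X + Y ≥ 6) = 5/17.
Summing |X−Y|·P(x,y) over outcomes with X + Y ≥ 6 gives 9/17.
E[|X − Y| | X + Y ≥ 6] = (9/17) / (5/17) = 9/5.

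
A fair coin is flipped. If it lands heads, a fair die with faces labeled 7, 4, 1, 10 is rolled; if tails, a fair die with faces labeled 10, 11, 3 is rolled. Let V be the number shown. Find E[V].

27/4

E[V | heads] = (7+4+1+10)/4 = 11/2.
E[V | tails] = (10+11+3)/3 = 8.
By the law of total expectation,
E[V] = (1/2)·(11/2) + (1/2)·(8) = 27/4.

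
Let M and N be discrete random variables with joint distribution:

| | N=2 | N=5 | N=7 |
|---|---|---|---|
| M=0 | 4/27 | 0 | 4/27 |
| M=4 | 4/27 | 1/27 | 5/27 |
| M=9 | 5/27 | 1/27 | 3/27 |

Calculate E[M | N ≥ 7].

P(N ≥ 7) = 4/9.
Σ M·P over the event = 0·(4/27) + 4·(5/27) + 9·(3/27) = 47/27.
E[M | N ≥ 7] = (47/27) / (4/9) = 47/12.

47/12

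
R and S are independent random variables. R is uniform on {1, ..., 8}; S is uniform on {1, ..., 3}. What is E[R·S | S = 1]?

9/2

P(S = 1) = 1/3.
Summing RS·P(x,y) over outcomes with S = 1 gives 3/2.
E[R·S | S = 1] = (3/2) / (1/3) = 9/2.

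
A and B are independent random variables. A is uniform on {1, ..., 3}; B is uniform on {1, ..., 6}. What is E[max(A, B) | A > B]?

8/3

Outcomes with A > B: (2,1), (3,1), (3,2), each with probability 1/18.
E[max(A, B) | A > B] = (2 + 3 + 3) / 3 = 8/3.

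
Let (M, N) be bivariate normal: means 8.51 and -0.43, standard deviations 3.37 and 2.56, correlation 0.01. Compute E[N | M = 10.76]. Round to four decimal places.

-0.4129

For a bivariate normal, E[N | M=x] = μ_N + ρ·(σ_N/σ_M)·(x − μ_M).
E[N | M=10.76] = -0.43 + (0.01)·(2.56/3.37)·(10.76 − (8.51)) = -0.43 + (0.0075964)·(2.25) = -0.4129.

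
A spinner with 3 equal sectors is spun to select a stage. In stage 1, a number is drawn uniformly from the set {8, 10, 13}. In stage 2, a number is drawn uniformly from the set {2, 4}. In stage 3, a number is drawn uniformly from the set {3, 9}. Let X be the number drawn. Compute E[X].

58/9

E[X | stage 1] = (8+10+13)/3 = 31/3.
E[X | stage 2] = (2+4)/2 = 3.
E[X | stage 3] = (3+9)/2 = 6.
E[X] = (1/3)·(31/3) + (1/3)·(3) + (1/3)·(6) = 58/9.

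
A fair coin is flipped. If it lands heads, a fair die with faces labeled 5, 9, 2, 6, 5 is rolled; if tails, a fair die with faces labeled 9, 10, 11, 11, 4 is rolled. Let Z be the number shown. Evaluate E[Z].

E[Z | heads] = (5+9+2+6+5)/5 = 27/5.
E[Z | tails] = (9+10+11+11+4)/5 = 9.
E[Z] = (1/2)·(27/5) + (1/2)·(9) = 36/5.

36/5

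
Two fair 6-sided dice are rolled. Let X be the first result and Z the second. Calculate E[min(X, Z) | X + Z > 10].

16/3

Outcomes with X + Z > 10: (5,6), (6,5), (6,6), each with probability 1/36.
E[min(X, Z) | X + Z > 10] = (5 + 5 + 6) / 3 = 16/3.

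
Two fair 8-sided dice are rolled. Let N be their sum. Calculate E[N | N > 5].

P(N > 5) = 27/32.
E[N | N > 5] = (67/8) / (27/32) = 268/27.

268/27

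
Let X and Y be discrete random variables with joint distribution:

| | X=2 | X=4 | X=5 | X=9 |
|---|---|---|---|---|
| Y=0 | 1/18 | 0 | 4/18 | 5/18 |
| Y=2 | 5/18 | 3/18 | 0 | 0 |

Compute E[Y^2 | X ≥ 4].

P(X ≥ 4) = 2/3.
Σ Y^2·P over the event = 4·(3/18) + 0·(4/18) + 0·(5/18) = 2/3.
E[Y^2 | X ≥ 4] = (2/3) / (2/3) = 1.

1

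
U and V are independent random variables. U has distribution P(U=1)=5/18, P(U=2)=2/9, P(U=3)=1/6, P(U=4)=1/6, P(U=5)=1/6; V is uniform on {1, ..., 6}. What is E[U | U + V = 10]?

9/2

P(U + V = 10) = 1/18.
Summing U·P(x,y) over outcomes with U + V = 10 gives 1/4.
E[U | U + V = 10] = (1/4) / (1/18) = 9/2.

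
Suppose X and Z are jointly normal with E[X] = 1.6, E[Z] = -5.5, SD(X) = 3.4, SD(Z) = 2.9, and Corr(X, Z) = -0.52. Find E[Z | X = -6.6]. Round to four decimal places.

E[Z | X=x] = μ_Z + ρ(σ_Z/σ_X)(x − μ_X) for jointly normal variables.
E[Z | X=-6.6] = -5.5 + (-0.52)·(2.9/3.4)·(-6.6 − (1.6)) = -5.5 + (-0.44353)·(-8.2) = -1.8631.

-1.8631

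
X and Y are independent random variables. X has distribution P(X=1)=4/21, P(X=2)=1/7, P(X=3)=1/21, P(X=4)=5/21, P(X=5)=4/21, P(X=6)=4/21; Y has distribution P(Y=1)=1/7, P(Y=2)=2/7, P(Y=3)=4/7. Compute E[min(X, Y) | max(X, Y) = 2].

P(max(X, Y) = 2) = 17/147.
Summing min(X,Y)·P(x,y) over outcomes with max(X, Y) = 2 gives 23/147.
E[min(X, Y) | max(X, Y) = 2] = (23/147) / (17/147) = 23/17.

23/17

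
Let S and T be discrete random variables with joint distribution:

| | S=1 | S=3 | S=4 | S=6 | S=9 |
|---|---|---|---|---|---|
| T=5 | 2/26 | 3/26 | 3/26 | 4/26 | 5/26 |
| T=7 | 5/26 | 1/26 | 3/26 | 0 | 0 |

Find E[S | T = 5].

92/17

P(T = 5) = 17/26.
Σ S·P over the event = 1·(2/26) + 3·(3/26) + 4·(3/26) + 6·(4/26) + 9·(5/26) = 46/13.
E[S | T = 5] = (46/13) / (17/26) = 92/17.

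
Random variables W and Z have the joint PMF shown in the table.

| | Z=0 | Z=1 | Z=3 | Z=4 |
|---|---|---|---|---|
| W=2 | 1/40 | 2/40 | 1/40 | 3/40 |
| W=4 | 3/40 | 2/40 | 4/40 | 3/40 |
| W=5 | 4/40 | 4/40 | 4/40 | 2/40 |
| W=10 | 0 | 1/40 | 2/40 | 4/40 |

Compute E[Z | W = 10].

P(W = 10) = 7/40.
Summing Z·P(W=x,Z=y) over the conditioning event gives 23/40.
E[Z | W = 10] = (23/40) / (7/40) = 23/7.

23/7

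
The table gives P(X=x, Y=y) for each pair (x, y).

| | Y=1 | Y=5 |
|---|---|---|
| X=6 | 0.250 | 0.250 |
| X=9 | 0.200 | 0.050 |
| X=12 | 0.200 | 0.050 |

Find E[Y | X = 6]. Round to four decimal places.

3.0000

P(X = 6) = 0.500.
Σ Y·P over the event = 1·(0.250) + 5·(0.250) = 1.500.
E[Y | X = 6] = (1.500) / (0.500) = 3.0000.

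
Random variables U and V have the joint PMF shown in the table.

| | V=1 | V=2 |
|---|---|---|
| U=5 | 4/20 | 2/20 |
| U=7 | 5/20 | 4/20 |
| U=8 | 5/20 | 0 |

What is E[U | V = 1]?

P(V = 1) = 7/10.
Σ U·P over the event = 5·(4/20) + 7·(5/20) + 8·(5/20) = 19/4.
E[U | V = 1] = (19/4) / (7/10) = 95/14.

95/14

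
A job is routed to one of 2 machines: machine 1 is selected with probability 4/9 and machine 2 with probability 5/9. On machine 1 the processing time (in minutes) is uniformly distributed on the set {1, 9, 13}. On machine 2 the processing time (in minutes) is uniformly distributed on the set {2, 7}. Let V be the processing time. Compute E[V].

E[V | machine 1] = (1+9+13)/3 = 23/3.
E[V | machine 2] = (2+7)/2 = 9/2.
E[V] = (4/9)·(23/3) + (5/9)·(9/2) = 319/54.

319/54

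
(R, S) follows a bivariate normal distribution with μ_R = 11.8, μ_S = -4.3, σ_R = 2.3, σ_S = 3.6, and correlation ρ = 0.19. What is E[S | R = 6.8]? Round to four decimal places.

For a bivariate normal, E[S | R=x] = μ_S + ρ·(σ_S/σ_R)·(x − μ_R).
E[S | R=6.8] = -4.3 + (0.19)·(3.6/2.3)·(6.8 − (11.8)) = -4.3 + (0.29739)·(-5) = -5.7870.

-5.7870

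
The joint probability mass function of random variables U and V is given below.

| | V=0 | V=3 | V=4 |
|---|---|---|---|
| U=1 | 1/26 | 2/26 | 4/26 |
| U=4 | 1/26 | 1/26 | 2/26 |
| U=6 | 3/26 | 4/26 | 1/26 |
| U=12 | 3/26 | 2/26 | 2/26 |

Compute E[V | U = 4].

P(U = 4) = 2/13.
Σ V·P over the event = 0·(1/26) + 3·(1/26) + 4·(2/26) = 11/26.
E[V | U = 4] = (11/26) / (2/13) = 11/4.

11/4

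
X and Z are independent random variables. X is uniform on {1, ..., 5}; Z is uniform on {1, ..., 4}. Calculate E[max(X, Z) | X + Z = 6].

4

Outcomes with X + Z = 6: (2,4), (3,3), (4,2), (5,1), each with probability 1/20.
E[max(X, Z) | X + Z = 6] = (4 + 3 + 4 + 5) / 4 = 4.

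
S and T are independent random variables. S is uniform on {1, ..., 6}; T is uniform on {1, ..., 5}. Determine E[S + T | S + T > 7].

9

P(S + T > 7) = 1/3.
Summing (S+T)·P(x,y) over outcomes with S + T > 7 gives 3.
E[S + T | S + T > 7] = (3) / (1/3) = 9.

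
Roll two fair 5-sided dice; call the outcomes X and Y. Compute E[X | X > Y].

4

P(X > Y) = 2/5.
Summing X·P(x,y) over outcomes with X > Y gives 8/5.
E[X | X > Y] = (8/5) / (2/5) = 4.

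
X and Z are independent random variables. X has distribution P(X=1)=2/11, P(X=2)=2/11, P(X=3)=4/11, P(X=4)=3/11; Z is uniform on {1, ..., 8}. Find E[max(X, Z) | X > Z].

64/19

P(X > Z) = 19/88.
Summing max(X,Z)·P(x,y) over outcomes with X > Z gives 8/11.
E[max(X, Z) | X > Z] = (8/11) / (19/88) = 64/19.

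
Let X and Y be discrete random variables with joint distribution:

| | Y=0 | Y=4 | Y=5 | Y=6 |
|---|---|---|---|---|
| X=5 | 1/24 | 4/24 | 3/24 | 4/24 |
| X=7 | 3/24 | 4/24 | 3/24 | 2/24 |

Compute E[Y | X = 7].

43/12

P(X = 7) = 1/2.
Σ Y·P over the event = 0·(3/24) + 4·(4/24) + 5·(3/24) + 6·(2/24) = 43/24.
E[Y | X = 7] = (43/24) / (1/2) = 43/12.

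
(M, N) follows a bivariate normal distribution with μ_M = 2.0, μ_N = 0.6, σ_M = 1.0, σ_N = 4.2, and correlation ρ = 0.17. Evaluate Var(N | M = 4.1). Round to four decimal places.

The conditional variance in a bivariate normal is σ_N²(1 − ρ²), independent of x.
Var(N | M=4.1) = (4.2)²·(1 − (0.17)²) = 17.64·0.9711 = 17.1302.

17.1302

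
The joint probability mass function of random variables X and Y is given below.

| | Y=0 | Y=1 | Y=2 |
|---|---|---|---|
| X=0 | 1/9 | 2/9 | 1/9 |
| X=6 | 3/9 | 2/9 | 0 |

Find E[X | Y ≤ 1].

P(Y ≤ 1) = 8/9.
Σ X·P over the event = 0·(1/9) + 0·(2/9) + 6·(3/9) + 6·(2/9) = 10/3.
E[X | Y ≤ 1] = (10/3) / (8/9) = 15/4.

15/4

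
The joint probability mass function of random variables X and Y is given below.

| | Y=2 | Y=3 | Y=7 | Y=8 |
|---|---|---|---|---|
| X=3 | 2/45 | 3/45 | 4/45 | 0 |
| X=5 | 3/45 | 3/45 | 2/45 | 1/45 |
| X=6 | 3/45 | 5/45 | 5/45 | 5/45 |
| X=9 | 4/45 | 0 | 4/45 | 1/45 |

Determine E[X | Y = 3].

P(Y = 3) = 11/45.
Σ X·P over the event = 3·(3/45) + 5·(3/45) + 6·(5/45) = 6/5.
E[X | Y = 3] = (6/5) / (11/45) = 54/11.

54/11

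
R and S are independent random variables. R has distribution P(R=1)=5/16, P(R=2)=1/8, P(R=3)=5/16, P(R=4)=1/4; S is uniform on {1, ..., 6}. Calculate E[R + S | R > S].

41/8

P(R > S) = 1/4.
Summing (R+S)·P(x,y) over outcomes with R > S gives 41/32.
E[R + S | R > S] = (41/32) / (1/4) = 41/8.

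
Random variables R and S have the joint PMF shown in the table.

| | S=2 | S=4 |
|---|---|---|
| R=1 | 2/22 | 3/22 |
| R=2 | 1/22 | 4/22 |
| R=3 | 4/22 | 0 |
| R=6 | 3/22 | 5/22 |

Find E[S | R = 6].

P(R = 6) = 4/11.
Σ S·P over the event = 2·(3/22) + 4·(5/22) = 13/11.
E[S | R = 6] = (13/11) / (4/11) = 13/4.

13/4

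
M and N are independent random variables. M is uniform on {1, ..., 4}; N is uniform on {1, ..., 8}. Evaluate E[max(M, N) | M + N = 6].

Outcomes with M + N = 6: (1,5), (2,4), (3,3), (4,2), each with probability 1/32.
E[max(M, N) | M + N = 6] = (5 + 4 + 3 + 4) / 4 = 4.

4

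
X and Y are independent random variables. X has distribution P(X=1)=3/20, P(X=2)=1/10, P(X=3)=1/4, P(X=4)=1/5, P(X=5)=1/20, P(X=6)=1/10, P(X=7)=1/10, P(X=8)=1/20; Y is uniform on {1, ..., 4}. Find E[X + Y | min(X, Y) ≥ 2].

125/17

P(min(X, Y) ≥ 2) = 51/80.
Summing (X+Y)·P(x,y) over outcomes with min(X, Y) ≥ 2 gives 75/16.
E[X + Y | min(X, Y) ≥ 2] = (75/16) / (51/80) = 125/17.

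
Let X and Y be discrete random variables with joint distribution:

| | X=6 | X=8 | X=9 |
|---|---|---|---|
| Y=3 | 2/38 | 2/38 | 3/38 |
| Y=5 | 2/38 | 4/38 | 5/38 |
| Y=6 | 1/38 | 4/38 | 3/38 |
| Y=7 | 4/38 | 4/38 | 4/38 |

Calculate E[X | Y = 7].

23/3

P(Y = 7) = 6/19.
Σ X·P over the event = 6·(4/38) + 8·(4/38) + 9·(4/38) = 46/19.
E[X | Y = 7] = (46/19) / (6/19) = 23/3.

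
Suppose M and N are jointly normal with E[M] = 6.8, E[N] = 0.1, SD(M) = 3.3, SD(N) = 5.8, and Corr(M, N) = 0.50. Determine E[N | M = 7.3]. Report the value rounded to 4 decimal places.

0.5394

E[N | M=x] = μ_N + ρ(σ_N/σ_M)(x − μ_M) for jointly normal variables.
E[N | M=7.3] = 0.1 + (0.50)·(5.8/3.3)·(7.3 − (6.8)) = 0.1 + (0.87879)·(0.5) = 0.5394.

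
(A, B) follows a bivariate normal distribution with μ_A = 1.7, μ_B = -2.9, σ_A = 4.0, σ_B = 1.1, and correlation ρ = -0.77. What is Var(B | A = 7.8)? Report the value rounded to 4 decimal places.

0.4926

Var(B | A=x) = (1 − ρ²)·σ_B².
Var(B | A=7.8) = (1.1)²·(1 − (-0.77)²) = 1.21·0.4071 = 0.4926.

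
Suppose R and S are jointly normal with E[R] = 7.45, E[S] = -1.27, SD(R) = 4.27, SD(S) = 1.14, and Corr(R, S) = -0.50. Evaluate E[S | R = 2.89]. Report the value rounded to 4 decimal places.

The regression of S on R has slope ρ·σ_S/σ_R and passes through (μ_R, μ_S).
E[S | R=2.89] = -1.27 + (-0.50)·(1.14/4.27)·(2.89 − (7.45)) = -1.27 + (-0.13349)·(-4.56) = -0.6613.

-0.6613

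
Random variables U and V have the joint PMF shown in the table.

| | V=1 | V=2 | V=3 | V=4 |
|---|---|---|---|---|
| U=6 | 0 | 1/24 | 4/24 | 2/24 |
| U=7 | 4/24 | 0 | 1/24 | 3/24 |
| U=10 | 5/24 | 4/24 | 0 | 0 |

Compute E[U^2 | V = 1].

232/3

P(V = 1) = 3/8.
Σ U^2·P over the event = 49·(4/24) + 100·(5/24) = 29.
E[U^2 | V = 1] = (29) / (3/8) = 232/3.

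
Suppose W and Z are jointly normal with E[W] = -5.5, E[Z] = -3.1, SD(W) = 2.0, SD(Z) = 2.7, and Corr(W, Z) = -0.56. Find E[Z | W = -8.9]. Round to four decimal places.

-0.5296

E[Z | W=x] = μ_Z + ρ(σ_Z/σ_W)(x − μ_W) for jointly normal variables.
E[Z | W=-8.9] = -3.1 + (-0.56)·(2.7/2.0)·(-8.9 − (-5.5)) = -3.1 + (-0.756)·(-3.4) = -0.5296.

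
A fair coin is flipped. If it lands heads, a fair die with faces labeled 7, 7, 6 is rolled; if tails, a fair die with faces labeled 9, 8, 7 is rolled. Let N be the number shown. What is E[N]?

E[N | heads] = (7+7+6)/3 = 20/3.
E[N | tails] = (9+8+7)/3 = 8.
E[N] = (1/2)·(20/3) + (1/2)·(8) = 22/3.

22/3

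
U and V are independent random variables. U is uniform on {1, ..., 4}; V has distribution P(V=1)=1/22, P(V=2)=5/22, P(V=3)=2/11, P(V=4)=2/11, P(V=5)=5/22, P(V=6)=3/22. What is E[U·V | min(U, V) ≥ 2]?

81/7

P(min(U, V) ≥ 2) = 63/88.
Summing UV·P(x,y) over outcomes with min(U, V) ≥ 2 gives 729/88.
E[U·V | min(U, V) ≥ 2] = (729/88) / (63/88) = 81/7.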